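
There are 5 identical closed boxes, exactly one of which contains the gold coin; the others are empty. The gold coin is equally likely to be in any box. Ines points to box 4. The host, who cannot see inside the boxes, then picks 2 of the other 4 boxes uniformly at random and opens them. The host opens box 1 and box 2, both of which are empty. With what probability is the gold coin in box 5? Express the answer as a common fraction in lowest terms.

1/3

Apply Bayes' rule, conditioning on where the gold coin actually is.
If it is in either of boxes 1 and 2 (prior 1/5 each): that box was opened and seen not to hold the prize — ruled out; weight (1/5)·0 = 0 each.
If it is in any of boxes 3, 4, and 5 (prior 1/5 each): the host picks exactly this set with probability 1/6 regardless, and none is the prize; weight (1/5)·(1/6) = 1/30 each.
The weights sum to 1/10.
So P(the gold coin in box 5 | the host opened box 1 and box 2) = (1/30) / (1/10) = 1/3.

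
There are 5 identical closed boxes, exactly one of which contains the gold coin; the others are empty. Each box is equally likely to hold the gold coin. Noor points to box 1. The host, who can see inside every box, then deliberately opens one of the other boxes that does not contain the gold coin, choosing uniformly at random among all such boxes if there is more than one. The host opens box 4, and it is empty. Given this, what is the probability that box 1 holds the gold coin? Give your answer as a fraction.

Apply Bayes' rule, conditioning on where the gold coin actually is.
If it is in box 1 (prior 1/5): the host has 4 equally likely choices, so probability 1/4; weight (1/5)·(1/4) = 1/20.
If it is in any of boxes 2, 3, and 5 (prior 1/5 each): the host has 3 equally likely choices, so probability 1/3; weight (1/5)·(1/3) = 1/15 each.
If it is in box 4 (prior 1/5): the host opened box 4, so this case is ruled out; weight (1/5)·0 = 0.
The weights sum to 1/4.
So P(the gold coin in box 1 | the host opened box 4) = (1/20) / (1/4) = 1/5.

1/5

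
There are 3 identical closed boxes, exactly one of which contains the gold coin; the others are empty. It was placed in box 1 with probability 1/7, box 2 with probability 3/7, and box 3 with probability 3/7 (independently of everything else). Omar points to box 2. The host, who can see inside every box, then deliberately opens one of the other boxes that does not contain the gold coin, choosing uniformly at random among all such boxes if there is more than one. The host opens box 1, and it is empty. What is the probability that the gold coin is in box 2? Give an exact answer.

1/3

Condition on the true location of the gold coin.
If it is in box 1 (prior 1/7): the host opened box 1, so this case is ruled out; weight (1/7)·0 = 0.
If it is in box 2 (prior 3/7): the host has 2 equally likely choices, so probability 1/2; weight (3/7)·(1/2) = 3/14.
If it is in box 3 (prior 3/7): the host has no choice, probability 1; weight (3/7)·1 = 3/7.
The weights sum to 9/14.
So P(the gold coin in box 2 | the host opened box 1) = (3/14) / (9/14) = 1/3.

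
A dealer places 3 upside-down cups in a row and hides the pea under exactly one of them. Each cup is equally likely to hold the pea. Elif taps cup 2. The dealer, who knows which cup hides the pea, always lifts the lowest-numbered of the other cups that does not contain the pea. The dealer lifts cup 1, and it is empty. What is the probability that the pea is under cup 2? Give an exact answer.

1/2

Condition on the true location of the pea.
If it is under cup 1 (prior 1/3): the dealer opened cup 1, so this case is ruled out; weight (1/3)·0 = 0.
If it is under either of cups 2 and 3 (prior 1/3 each): cup 1 is the lowest-numbered option available, probability 1; weight (1/3)·1 = 1/3 each.
The weights sum to 2/3.
So P(the pea under cup 2 | the dealer opened cup 1) = (1/3) / (2/3) = 1/2.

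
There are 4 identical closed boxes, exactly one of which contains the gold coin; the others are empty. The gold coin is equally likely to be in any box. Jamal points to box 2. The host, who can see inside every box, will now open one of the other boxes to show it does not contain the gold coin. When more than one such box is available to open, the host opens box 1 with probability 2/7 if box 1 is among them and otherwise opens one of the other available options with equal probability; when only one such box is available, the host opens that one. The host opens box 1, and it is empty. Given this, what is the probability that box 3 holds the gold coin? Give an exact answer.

Condition on the true location of the gold coin.
If it is in box 1 (prior 1/4): the host opened box 1, so this case is ruled out; weight (1/4)·0 = 0.
If it is in any of boxes 2, 3, and 4 (prior 1/4 each): box 1 is available, opened with probability 2/7; weight (1/4)·(2/7) = 1/14 each.
The weights sum to 3/14.
So P(the gold coin in box 3 | the host opened box 1) = (1/14) / (3/14) = 1/3.

1/3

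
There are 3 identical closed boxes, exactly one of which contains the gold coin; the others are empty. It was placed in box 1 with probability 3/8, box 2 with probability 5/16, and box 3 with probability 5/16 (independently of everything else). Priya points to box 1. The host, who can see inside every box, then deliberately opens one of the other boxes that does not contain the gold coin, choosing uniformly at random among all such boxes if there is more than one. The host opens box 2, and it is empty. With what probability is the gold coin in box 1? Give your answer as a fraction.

3/8

Consider each possible location of the gold coin in turn.
If it is in box 1 (prior 3/8): the host has 2 equally likely choices, so probability 1/2; weight (3/8)·(1/2) = 3/16.
If it is in box 2 (prior 5/16): the host opened box 2, so this case is ruled out; weight (5/16)·0 = 0.
If it is in box 3 (prior 5/16): the host has no choice, probability 1; weight (5/16)·1 = 5/16.
The weights sum to 1/2.
So P(the gold coin in box 1 | the host opened box 2) = (3/16) / (1/2) = 3/8.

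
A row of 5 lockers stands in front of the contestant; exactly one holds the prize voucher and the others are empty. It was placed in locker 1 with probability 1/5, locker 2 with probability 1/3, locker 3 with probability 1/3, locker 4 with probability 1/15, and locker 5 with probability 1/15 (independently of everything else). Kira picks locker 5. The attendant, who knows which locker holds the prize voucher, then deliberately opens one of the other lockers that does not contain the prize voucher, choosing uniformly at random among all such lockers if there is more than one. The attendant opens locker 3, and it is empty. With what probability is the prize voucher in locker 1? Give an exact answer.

Consider each possible location of the prize voucher in turn.
If it is in locker 1 (prior 1/5): the attendant has 3 equally likely choices, so probability 1/3; weight (1/5)·(1/3) = 1/15.
If it is in locker 2 (prior 1/3): the attendant has 3 equally likely choices, so probability 1/3; weight (1/3)·(1/3) = 1/9.
If it is in locker 3 (prior 1/3): the attendant opened locker 3, so this case is ruled out; weight (1/3)·0 = 0.
If it is in locker 4 (prior 1/15): the attendant has 3 equally likely choices, so probability 1/3; weight (1/15)·(1/3) = 1/45.
If it is in locker 5 (prior 1/15): the attendant has 4 equally likely choices, so probability 1/4; weight (1/15)·(1/4) = 1/60.
The weights sum to 13/60.
So P(the prize voucher in locker 1 | the attendant opened locker 3) = (1/15) / (13/60) = 4/13.

4/13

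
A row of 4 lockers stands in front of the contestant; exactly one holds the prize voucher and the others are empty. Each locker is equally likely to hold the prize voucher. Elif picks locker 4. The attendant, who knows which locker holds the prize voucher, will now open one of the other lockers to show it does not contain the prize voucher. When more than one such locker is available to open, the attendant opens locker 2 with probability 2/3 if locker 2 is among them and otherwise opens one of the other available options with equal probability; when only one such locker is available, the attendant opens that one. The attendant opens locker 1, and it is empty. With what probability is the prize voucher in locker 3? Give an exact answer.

1/3

Apply Bayes' rule, conditioning on where the prize voucher actually is.
If it is in locker 1 (prior 1/4): the attendant opened locker 1, so this case is ruled out; weight (1/4)·0 = 0.
If it is in locker 2 (prior 1/4): locker 2 holds the prize so is unavailable; the attendant chooses uniformly among the 2 others, probability 1/2; weight (1/4)·(1/2) = 1/8.
If it is in locker 3 (prior 1/4): locker 2 is available but not opened, probability 1/3; weight (1/4)·(1/3) = 1/12.
If it is in locker 4 (prior 1/4): locker 2 is available but not opened; locker 1 gets probability (1 − 2/3)/2 = 1/6; weight (1/4)·(1/6) = 1/24.
The weights sum to 1/4.
So P(the prize voucher in locker 3 | the attendant opened locker 1) = (1/12) / (1/4) = 1/3.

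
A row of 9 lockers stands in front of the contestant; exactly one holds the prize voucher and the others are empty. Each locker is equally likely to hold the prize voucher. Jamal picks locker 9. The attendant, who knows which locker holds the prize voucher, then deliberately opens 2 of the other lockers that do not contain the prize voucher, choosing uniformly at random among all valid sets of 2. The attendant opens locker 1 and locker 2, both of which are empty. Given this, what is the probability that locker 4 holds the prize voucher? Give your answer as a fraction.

4/27

Apply Bayes' rule, conditioning on where the prize voucher actually is.
If it is in either of lockers 1 and 2 (prior 1/9 each): that locker was opened and seen not to hold the prize — ruled out; weight (1/9)·0 = 0 each.
If it is in any of lockers 3, 4, 5, 6, 7, and 8 (prior 1/9 each): the attendant has 21 equally likely choices, so probability 1/21; weight (1/9)·(1/21) = 1/189 each.
If it is in locker 9 (prior 1/9): the attendant has 28 equally likely choices, so probability 1/28; weight (1/9)·(1/28) = 1/252.
The weights sum to 1/28.
So P(the prize voucher in locker 4 | the attendant opened locker 1 and locker 2) = (1/189) / (1/28) = 4/27.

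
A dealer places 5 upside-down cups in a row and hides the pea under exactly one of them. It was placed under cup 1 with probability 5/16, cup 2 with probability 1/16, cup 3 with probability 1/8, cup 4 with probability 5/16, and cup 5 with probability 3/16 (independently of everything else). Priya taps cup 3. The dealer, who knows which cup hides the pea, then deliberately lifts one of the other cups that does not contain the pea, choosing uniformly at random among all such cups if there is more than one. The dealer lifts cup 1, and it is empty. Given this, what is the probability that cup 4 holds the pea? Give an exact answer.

Condition on the true location of the pea.
If it is under cup 1 (prior 5/16): the dealer opened cup 1, so this case is ruled out; weight (5/16)·0 = 0.
If it is under cup 2 (prior 1/16): the dealer has 3 equally likely choices, so probability 1/3; weight (1/16)·(1/3) = 1/48.
If it is under cup 3 (prior 1/8): the dealer has 4 equally likely choices, so probability 1/4; weight (1/8)·(1/4) = 1/32.
If it is under cup 4 (prior 5/16): the dealer has 3 equally likely choices, so probability 1/3; weight (5/16)·(1/3) = 5/48.
If it is under cup 5 (prior 3/16): the dealer has 3 equally likely choices, so probability 1/3; weight (3/16)·(1/3) = 1/16.
The weights sum to 7/32.
So P(the pea under cup 4 | the dealer opened cup 1) = (5/48) / (7/32) = 10/21.

10/21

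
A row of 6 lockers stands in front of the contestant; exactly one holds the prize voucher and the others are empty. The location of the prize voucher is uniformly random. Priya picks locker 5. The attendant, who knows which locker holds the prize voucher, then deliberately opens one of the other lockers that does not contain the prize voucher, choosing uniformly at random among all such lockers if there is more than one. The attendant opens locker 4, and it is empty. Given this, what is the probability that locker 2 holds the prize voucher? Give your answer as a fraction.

5/24

Condition on the true location of the prize voucher.
If it is in any of lockers 1, 2, 3, and 6 (prior 1/6 each): the attendant has 4 equally likely choices, so probability 1/4; weight (1/6)·(1/4) = 1/24 each.
If it is in locker 4 (prior 1/6): the attendant opened locker 4, so this case is ruled out; weight (1/6)·0 = 0.
If it is in locker 5 (prior 1/6): the attendant has 5 equally likely choices, so probability 1/5; weight (1/6)·(1/5) = 1/30.
The weights sum to 1/5.
So P(the prize voucher in locker 2 | the attendant opened locker 4) = (1/24) / (1/5) = 5/24.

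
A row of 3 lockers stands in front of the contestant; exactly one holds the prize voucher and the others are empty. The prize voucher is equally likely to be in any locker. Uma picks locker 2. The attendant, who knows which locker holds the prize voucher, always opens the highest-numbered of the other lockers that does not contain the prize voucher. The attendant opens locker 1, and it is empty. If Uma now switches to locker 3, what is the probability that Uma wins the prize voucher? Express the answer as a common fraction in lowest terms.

Apply Bayes' rule, conditioning on where the prize voucher actually is.
If it is in locker 1 (prior 1/3): the attendant opened locker 1, so this case is ruled out; weight (1/3)·0 = 0.
If it is in locker 2 (prior 1/3): the attendant would have opened locker 3 instead, probability 0; weight (1/3)·0 = 0.
If it is in locker 3 (prior 1/3): locker 1 is the highest-numbered option available, probability 1; weight (1/3)·1 = 1/3.
The weights sum to 1/3.
So P(the prize voucher in locker 3 | the attendant opened locker 1) = (1/3) / (1/3) = 1.

1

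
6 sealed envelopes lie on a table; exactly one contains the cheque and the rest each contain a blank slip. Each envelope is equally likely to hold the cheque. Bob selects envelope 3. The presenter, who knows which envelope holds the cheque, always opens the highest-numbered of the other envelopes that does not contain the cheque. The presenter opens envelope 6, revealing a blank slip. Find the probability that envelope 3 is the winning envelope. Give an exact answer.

1/5

Apply Bayes' rule, conditioning on where the cheque actually is.
If it is in any of envelopes 1, 2, 3, 4, and 5 (prior 1/6 each): envelope 6 is the highest-numbered option available, probability 1; weight (1/6)·1 = 1/6 each.
If it is in envelope 6 (prior 1/6): the presenter opened envelope 6, so this case is ruled out; weight (1/6)·0 = 0.
The weights sum to 5/6.
So P(the cheque in envelope 3 | the presenter opened envelope 6) = (1/6) / (5/6) = 1/5.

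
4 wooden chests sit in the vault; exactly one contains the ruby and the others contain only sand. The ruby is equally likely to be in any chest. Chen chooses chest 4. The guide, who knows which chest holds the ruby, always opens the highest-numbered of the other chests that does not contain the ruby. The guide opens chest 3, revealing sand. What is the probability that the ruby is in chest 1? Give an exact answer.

1/3

Condition on the true location of the ruby.
If it is in any of chests 1, 2, and 4 (prior 1/4 each): chest 3 is the highest-numbered option available, probability 1; weight (1/4)·1 = 1/4 each.
If it is in chest 3 (prior 1/4): the guide opened chest 3, so this case is ruled out; weight (1/4)·0 = 0.
The weights sum to 3/4.
So P(the ruby in chest 1 | the guide opened chest 3) = (1/4) / (3/4) = 1/3.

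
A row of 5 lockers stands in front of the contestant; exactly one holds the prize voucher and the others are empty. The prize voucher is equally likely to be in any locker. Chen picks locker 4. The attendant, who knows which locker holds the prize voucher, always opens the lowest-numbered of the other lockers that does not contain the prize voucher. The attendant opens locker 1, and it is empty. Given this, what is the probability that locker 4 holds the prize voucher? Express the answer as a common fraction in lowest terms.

1/4

Consider each possible location of the prize voucher in turn.
If it is in locker 1 (prior 1/5): the attendant opened locker 1, so this case is ruled out; weight (1/5)·0 = 0.
If it is in any of lockers 2, 3, 4, and 5 (prior 1/5 each): locker 1 is the lowest-numbered option available, probability 1; weight (1/5)·1 = 1/5 each.
The weights sum to 4/5.
So P(the prize voucher in locker 4 | the attendant opened locker 1) = (1/5) / (4/5) = 1/4.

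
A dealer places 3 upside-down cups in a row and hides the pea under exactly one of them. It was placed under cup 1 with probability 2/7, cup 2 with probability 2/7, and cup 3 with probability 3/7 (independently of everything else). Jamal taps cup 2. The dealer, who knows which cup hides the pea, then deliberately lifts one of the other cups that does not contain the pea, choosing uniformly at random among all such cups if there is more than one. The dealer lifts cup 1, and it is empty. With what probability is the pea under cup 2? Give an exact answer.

1/4

Consider each possible location of the pea in turn.
If it is under cup 1 (prior 2/7): the dealer opened cup 1, so this case is ruled out; weight (2/7)·0 = 0.
If it is under cup 2 (prior 2/7): the dealer has 2 equally likely choices, so probability 1/2; weight (2/7)·(1/2) = 1/7.
If it is under cup 3 (prior 3/7): the dealer has no choice, probability 1; weight (3/7)·1 = 3/7.
The weights sum to 4/7.
So P(the pea under cup 2 | the dealer opened cup 1) = (1/7) / (4/7) = 1/4.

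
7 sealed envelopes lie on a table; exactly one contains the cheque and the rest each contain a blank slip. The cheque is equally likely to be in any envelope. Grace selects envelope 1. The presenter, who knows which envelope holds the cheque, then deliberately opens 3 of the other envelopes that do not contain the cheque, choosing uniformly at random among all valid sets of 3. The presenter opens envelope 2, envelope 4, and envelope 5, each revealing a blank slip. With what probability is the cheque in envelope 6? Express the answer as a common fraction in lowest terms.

Consider each possible location of the cheque in turn.
If it is in envelope 1 (prior 1/7): the presenter has 20 equally likely choices, so probability 1/20; weight (1/7)·(1/20) = 1/140.
If it is in any of envelopes 2, 4, and 5 (prior 1/7 each): that envelope was opened and seen not to hold the prize — ruled out; weight (1/7)·0 = 0 each.
If it is in any of envelopes 3, 6, and 7 (prior 1/7 each): the presenter has 10 equally likely choices, so probability 1/10; weight (1/7)·(1/10) = 1/70 each.
The weights sum to 1/20.
So P(the cheque in envelope 6 | the presenter opened envelope 2, envelope 4, and envelope 5) = (1/70) / (1/20) = 2/7.

2/7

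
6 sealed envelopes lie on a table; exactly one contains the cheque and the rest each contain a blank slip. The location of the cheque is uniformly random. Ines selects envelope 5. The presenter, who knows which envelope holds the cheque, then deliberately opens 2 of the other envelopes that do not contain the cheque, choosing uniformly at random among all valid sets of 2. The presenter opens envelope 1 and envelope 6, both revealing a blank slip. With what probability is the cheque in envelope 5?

Consider each possible location of the cheque in turn.
If it is in either of envelopes 1 and 6 (prior 1/6 each): that envelope was opened and seen not to hold the prize — ruled out; weight (1/6)·0 = 0 each.
If it is in any of envelopes 2, 3, and 4 (prior 1/6 each): the presenter has 6 equally likely choices, so probability 1/6; weight (1/6)·(1/6) = 1/36 each.
If it is in envelope 5 (prior 1/6): the presenter has 10 equally likely choices, so probability 1/10; weight (1/6)·(1/10) = 1/60.
The weights sum to 1/10.
So P(the cheque in envelope 5 | the presenter opened envelope 1 and envelope 6) = (1/60) / (1/10) = 1/6.

1/6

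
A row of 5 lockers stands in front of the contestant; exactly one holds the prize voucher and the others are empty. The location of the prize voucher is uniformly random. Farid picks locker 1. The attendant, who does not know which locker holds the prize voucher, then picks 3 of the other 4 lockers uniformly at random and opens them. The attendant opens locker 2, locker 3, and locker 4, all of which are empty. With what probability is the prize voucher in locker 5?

1/2

Because the attendant chose which lockers to open without knowing where the prize voucher is, the choice is independent of the prize location. Learning that none of the 3 opened lockers holds the prize voucher simply rules out those 3 locations and leaves the remaining 2 lockers still equally likely by symmetry.
So P(the prize voucher in locker 5) = 1/2.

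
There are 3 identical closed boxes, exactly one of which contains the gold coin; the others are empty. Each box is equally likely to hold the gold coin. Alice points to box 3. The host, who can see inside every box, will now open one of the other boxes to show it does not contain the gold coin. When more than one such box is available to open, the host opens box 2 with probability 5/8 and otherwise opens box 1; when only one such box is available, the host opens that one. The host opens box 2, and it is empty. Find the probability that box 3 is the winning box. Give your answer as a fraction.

Condition on the true location of the gold coin.
If it is in box 1 (prior 1/3): only box 2 is available, probability 1; weight (1/3)·1 = 1/3.
If it is in box 2 (prior 1/3): the host opened box 2, so this case is ruled out; weight (1/3)·0 = 0.
If it is in box 3 (prior 1/3): box 2 is available, opened with probability 5/8; weight (1/3)·(5/8) = 5/24.
The weights sum to 13/24.
So P(the gold coin in box 3 | the host opened box 2) = (5/24) / (13/24) = 5/13.

5/13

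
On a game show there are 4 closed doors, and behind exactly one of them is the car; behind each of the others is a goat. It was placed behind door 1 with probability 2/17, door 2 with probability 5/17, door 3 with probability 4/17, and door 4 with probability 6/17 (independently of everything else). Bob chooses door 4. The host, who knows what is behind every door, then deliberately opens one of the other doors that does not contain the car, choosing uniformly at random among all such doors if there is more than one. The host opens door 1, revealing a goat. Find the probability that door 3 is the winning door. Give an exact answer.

4/13

Condition on the true location of the car.
If it is behind door 1 (prior 2/17): the host opened door 1, so this case is ruled out; weight (2/17)·0 = 0.
If it is behind door 2 (prior 5/17): the host has 2 equally likely choices, so probability 1/2; weight (5/17)·(1/2) = 5/34.
If it is behind door 3 (prior 4/17): the host has 2 equally likely choices, so probability 1/2; weight (4/17)·(1/2) = 2/17.
If it is behind door 4 (prior 6/17): the host has 3 equally likely choices, so probability 1/3; weight (6/17)·(1/3) = 2/17.
The weights sum to 13/34.
So P(the car behind door 3 | the host opened door 1) = (2/17) / (13/34) = 4/13.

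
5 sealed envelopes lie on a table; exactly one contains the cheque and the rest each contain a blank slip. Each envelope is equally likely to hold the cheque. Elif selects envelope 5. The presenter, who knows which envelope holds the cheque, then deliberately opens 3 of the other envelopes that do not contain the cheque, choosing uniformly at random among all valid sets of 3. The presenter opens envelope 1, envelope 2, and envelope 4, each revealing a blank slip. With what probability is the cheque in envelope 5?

Apply Bayes' rule, conditioning on where the cheque actually is.
If it is in any of envelopes 1, 2, and 4 (prior 1/5 each): that envelope was opened and seen not to hold the prize — ruled out; weight (1/5)·0 = 0 each.
If it is in envelope 3 (prior 1/5): the presenter has no choice, probability 1; weight (1/5)·1 = 1/5.
If it is in envelope 5 (prior 1/5): the presenter has 4 equally likely choices, so probability 1/4; weight (1/5)·(1/4) = 1/20.
The weights sum to 1/4.
So P(the cheque in envelope 5 | the presenter opened envelope 1, envelope 2, and envelope 4) = (1/20) / (1/4) = 1/5.

1/5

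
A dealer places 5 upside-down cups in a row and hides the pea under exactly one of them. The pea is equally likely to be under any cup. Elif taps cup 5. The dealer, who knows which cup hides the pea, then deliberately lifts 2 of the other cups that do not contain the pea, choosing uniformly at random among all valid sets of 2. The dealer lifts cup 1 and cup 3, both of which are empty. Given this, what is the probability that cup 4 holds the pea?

Condition on the true location of the pea.
If it is under either of cups 1 and 3 (prior 1/5 each): that cup was opened and seen not to hold the prize — ruled out; weight (1/5)·0 = 0 each.
If it is under either of cups 2 and 4 (prior 1/5 each): the dealer has 3 equally likely choices, so probability 1/3; weight (1/5)·(1/3) = 1/15 each.
If it is under cup 5 (prior 1/5): the dealer has 6 equally likely choices, so probability 1/6; weight (1/5)·(1/6) = 1/30.
The weights sum to 1/6.
So P(the pea under cup 4 | the dealer opened cup 1 and cup 3) = (1/15) / (1/6) = 2/5.

2/5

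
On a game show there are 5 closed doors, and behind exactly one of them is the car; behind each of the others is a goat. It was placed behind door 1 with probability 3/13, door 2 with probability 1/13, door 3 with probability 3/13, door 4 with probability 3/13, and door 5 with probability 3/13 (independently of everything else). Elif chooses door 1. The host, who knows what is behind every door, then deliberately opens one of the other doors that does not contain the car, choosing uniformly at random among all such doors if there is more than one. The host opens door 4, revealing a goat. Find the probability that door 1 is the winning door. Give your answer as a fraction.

Consider each possible location of the car in turn.
If it is behind door 1 (prior 3/13): the host has 4 equally likely choices, so probability 1/4; weight (3/13)·(1/4) = 3/52.
If it is behind door 2 (prior 1/13): the host has 3 equally likely choices, so probability 1/3; weight (1/13)·(1/3) = 1/39.
If it is behind either of doors 3 and 5 (prior 3/13 each): the host has 3 equally likely choices, so probability 1/3; weight (3/13)·(1/3) = 1/13 each.
If it is behind door 4 (prior 3/13): the host opened door 4, so this case is ruled out; weight (3/13)·0 = 0.
The weights sum to 37/156.
So P(the car behind door 1 | the host opened door 4) = (3/52) / (37/156) = 9/37.

9/37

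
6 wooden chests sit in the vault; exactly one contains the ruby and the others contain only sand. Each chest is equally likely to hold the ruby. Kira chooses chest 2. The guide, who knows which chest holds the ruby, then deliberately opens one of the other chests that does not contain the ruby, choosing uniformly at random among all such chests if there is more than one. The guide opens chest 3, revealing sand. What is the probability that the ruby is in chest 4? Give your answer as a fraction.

Consider each possible location of the ruby in turn.
If it is in any of chests 1, 4, 5, and 6 (prior 1/6 each): the guide has 4 equally likely choices, so probability 1/4; weight (1/6)·(1/4) = 1/24 each.
If it is in chest 2 (prior 1/6): the guide has 5 equally likely choices, so probability 1/5; weight (1/6)·(1/5) = 1/30.
If it is in chest 3 (prior 1/6): the guide opened chest 3, so this case is ruled out; weight (1/6)·0 = 0.
The weights sum to 1/5.
So P(the ruby in chest 4 | the guide opened chest 3) = (1/24) / (1/5) = 5/24.

5/24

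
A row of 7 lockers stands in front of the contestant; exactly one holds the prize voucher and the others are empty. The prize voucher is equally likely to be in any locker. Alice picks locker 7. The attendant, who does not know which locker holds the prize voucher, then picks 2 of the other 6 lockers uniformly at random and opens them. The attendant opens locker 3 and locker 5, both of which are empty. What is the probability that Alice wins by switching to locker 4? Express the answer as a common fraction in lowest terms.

1/5

Condition on the true location of the prize voucher.
If it is in any of lockers 1, 2, 4, 6, and 7 (prior 1/7 each): the attendant picks exactly this set with probability 1/15 regardless, and none is the prize; weight (1/7)·(1/15) = 1/105 each.
If it is in either of lockers 3 and 5 (prior 1/7 each): that locker was opened and seen not to hold the prize — ruled out; weight (1/7)·0 = 0 each.
The weights sum to 1/21.
So P(the prize voucher in locker 4 | the attendant opened locker 3 and locker 5) = (1/105) / (1/21) = 1/5.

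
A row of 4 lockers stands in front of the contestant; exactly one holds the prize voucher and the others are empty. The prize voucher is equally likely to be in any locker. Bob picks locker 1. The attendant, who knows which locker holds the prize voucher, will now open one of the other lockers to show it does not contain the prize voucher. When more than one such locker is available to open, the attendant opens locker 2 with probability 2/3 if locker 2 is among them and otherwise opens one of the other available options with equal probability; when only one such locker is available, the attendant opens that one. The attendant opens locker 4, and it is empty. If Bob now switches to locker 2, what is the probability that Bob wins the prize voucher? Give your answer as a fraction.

1/2

Apply Bayes' rule, conditioning on where the prize voucher actually is.
If it is in locker 1 (prior 1/4): locker 2 is available but not opened; locker 4 gets probability (1 − 2/3)/2 = 1/6; weight (1/4)·(1/6) = 1/24.
If it is in locker 2 (prior 1/4): locker 2 holds the prize so is unavailable; the attendant chooses uniformly among the 2 others, probability 1/2; weight (1/4)·(1/2) = 1/8.
If it is in locker 3 (prior 1/4): locker 2 is available but not opened, probability 1/3; weight (1/4)·(1/3) = 1/12.
If it is in locker 4 (prior 1/4): the attendant opened locker 4, so this case is ruled out; weight (1/4)·0 = 0.
The weights sum to 1/4.
So P(the prize voucher in locker 2 | the attendant opened locker 4) = (1/8) / (1/4) = 1/2.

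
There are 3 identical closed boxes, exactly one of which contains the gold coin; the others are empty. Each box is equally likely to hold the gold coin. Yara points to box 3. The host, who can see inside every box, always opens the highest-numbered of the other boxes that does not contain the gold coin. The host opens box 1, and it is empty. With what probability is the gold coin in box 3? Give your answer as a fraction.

0

Consider each possible location of the gold coin in turn.
If it is in box 1 (prior 1/3): the host opened box 1, so this case is ruled out; weight (1/3)·0 = 0.
If it is in box 2 (prior 1/3): box 1 is the highest-numbered option available, probability 1; weight (1/3)·1 = 1/3.
If it is in box 3 (prior 1/3): the host would have opened box 2 instead, probability 0; weight (1/3)·0 = 0.
The weights sum to 1/3.
So P(the gold coin in box 3 | the host opened box 1) = 0 / (1/3) = 0.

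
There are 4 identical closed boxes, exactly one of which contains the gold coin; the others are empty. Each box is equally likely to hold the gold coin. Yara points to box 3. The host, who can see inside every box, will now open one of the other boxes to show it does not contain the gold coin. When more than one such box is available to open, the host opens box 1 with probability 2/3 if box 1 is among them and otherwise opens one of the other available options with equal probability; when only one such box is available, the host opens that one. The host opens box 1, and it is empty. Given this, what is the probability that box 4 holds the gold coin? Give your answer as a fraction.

1/3

Apply Bayes' rule, conditioning on where the gold coin actually is.
If it is in box 1 (prior 1/4): the host opened box 1, so this case is ruled out; weight (1/4)·0 = 0.
If it is in any of boxes 2, 3, and 4 (prior 1/4 each): box 1 is available, opened with probability 2/3; weight (1/4)·(2/3) = 1/6 each.
The weights sum to 1/2.
So P(the gold coin in box 4 | the host opened box 1) = (1/6) / (1/2) = 1/3.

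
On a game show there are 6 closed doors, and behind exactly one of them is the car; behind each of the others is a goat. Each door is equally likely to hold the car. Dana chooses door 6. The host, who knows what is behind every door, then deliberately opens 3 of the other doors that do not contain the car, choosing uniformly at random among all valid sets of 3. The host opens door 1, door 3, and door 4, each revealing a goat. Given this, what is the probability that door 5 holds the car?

5/12

Apply Bayes' rule, conditioning on where the car actually is.
If it is behind any of doors 1, 3, and 4 (prior 1/6 each): that door was opened and seen not to hold the prize — ruled out; weight (1/6)·0 = 0 each.
If it is behind either of doors 2 and 5 (prior 1/6 each): the host has 4 equally likely choices, so probability 1/4; weight (1/6)·(1/4) = 1/24 each.
If it is behind door 6 (prior 1/6): the host has 10 equally likely choices, so probability 1/10; weight (1/6)·(1/10) = 1/60.
The weights sum to 1/10.
So P(the car behind door 5 | the host opened door 1, door 3, and door 4) = (1/24) / (1/10) = 5/12.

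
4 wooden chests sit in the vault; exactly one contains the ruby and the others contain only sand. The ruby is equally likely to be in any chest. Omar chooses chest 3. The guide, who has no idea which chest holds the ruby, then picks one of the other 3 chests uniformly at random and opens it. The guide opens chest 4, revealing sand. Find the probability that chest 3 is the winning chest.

Consider each possible location of the ruby in turn.
If it is in any of chests 1, 2, and 3 (prior 1/4 each): the guide picks chest 4 with probability 1/3 regardless, and it is not the prize; weight (1/4)·(1/3) = 1/12 each.
If it is in chest 4 (prior 1/4): the guide opened chest 4, so this case is ruled out; weight (1/4)·0 = 0.
The weights sum to 1/4.
So P(the ruby in chest 3 | the guide opened chest 4) = (1/12) / (1/4) = 1/3.

1/3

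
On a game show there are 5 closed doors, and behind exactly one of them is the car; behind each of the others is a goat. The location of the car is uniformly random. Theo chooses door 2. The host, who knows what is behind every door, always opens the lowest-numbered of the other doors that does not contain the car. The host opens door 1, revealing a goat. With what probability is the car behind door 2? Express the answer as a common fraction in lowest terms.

Condition on the true location of the car.
If it is behind door 1 (prior 1/5): the host opened door 1, so this case is ruled out; weight (1/5)·0 = 0.
If it is behind any of doors 2, 3, 4, and 5 (prior 1/5 each): door 1 is the lowest-numbered option available, probability 1; weight (1/5)·1 = 1/5 each.
The weights sum to 4/5.
So P(the car behind door 2 | the host opened door 1) = (1/5) / (4/5) = 1/4.

1/4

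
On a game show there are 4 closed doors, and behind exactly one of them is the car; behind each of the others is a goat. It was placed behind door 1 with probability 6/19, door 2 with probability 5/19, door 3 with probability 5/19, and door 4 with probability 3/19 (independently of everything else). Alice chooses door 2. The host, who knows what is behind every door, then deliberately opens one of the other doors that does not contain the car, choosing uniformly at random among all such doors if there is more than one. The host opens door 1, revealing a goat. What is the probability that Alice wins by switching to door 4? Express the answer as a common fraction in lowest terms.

Apply Bayes' rule, conditioning on where the car actually is.
If it is behind door 1 (prior 6/19): the host opened door 1, so this case is ruled out; weight (6/19)·0 = 0.
If it is behind door 2 (prior 5/19): the host has 3 equally likely choices, so probability 1/3; weight (5/19)·(1/3) = 5/57.
If it is behind door 3 (prior 5/19): the host has 2 equally likely choices, so probability 1/2; weight (5/19)·(1/2) = 5/38.
If it is behind door 4 (prior 3/19): the host has 2 equally likely choices, so probability 1/2; weight (3/19)·(1/2) = 3/38.
The weights sum to 17/57.
So P(the car behind door 4 | the host opened door 1) = (3/38) / (17/57) = 9/34.

9/34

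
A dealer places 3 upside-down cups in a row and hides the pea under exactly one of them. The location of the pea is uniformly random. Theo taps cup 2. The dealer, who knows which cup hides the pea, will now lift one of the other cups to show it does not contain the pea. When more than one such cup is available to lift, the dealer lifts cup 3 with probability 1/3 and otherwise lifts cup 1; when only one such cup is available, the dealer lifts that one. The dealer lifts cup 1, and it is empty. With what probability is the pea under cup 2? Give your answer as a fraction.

2/5

Apply Bayes' rule, conditioning on where the pea actually is.
If it is under cup 1 (prior 1/3): the dealer opened cup 1, so this case is ruled out; weight (1/3)·0 = 0.
If it is under cup 2 (prior 1/3): cup 3 is available but not opened, probability 2/3; weight (1/3)·(2/3) = 2/9.
If it is under cup 3 (prior 1/3): only cup 1 is available, probability 1; weight (1/3)·1 = 1/3.
The weights sum to 5/9.
So P(the pea under cup 2 | the dealer opened cup 1) = (2/9) / (5/9) = 2/5.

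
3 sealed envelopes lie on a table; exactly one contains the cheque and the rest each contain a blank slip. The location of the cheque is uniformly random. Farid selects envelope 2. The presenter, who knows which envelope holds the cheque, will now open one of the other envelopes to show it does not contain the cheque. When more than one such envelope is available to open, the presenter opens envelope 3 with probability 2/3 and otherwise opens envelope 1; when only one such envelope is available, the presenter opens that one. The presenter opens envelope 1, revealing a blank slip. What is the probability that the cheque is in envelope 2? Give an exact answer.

1/4

Condition on the true location of the cheque.
If it is in envelope 1 (prior 1/3): the presenter opened envelope 1, so this case is ruled out; weight (1/3)·0 = 0.
If it is in envelope 2 (prior 1/3): envelope 3 is available but not opened, probability 1/3; weight (1/3)·(1/3) = 1/9.
If it is in envelope 3 (prior 1/3): only envelope 1 is available, probability 1; weight (1/3)·1 = 1/3.
The weights sum to 4/9.
So P(the cheque in envelope 2 | the presenter opened envelope 1) = (1/9) / (4/9) = 1/4.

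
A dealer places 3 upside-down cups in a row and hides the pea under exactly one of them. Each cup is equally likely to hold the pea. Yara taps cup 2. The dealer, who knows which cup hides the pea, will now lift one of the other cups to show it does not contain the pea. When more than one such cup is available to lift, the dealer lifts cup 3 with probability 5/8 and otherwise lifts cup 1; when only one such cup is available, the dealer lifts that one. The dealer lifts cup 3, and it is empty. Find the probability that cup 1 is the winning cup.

Condition on the true location of the pea.
If it is under cup 1 (prior 1/3): only cup 3 is available, probability 1; weight (1/3)·1 = 1/3.
If it is under cup 2 (prior 1/3): cup 3 is available, opened with probability 5/8; weight (1/3)·(5/8) = 5/24.
If it is under cup 3 (prior 1/3): the dealer opened cup 3, so this case is ruled out; weight (1/3)·0 = 0.
The weights sum to 13/24.
So P(the pea under cup 1 | the dealer opened cup 3) = (1/3) / (13/24) = 8/13.

8/13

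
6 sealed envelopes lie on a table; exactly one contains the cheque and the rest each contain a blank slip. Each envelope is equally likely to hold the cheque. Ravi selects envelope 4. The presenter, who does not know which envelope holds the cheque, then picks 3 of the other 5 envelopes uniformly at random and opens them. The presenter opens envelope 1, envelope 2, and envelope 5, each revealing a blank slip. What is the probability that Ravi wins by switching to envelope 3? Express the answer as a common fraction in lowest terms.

Consider each possible location of the cheque in turn.
If it is in any of envelopes 1, 2, and 5 (prior 1/6 each): that envelope was opened and seen not to hold the prize — ruled out; weight (1/6)·0 = 0 each.
If it is in any of envelopes 3, 4, and 6 (prior 1/6 each): the presenter picks exactly this set with probability 1/10 regardless, and none is the prize; weight (1/6)·(1/10) = 1/60 each.
The weights sum to 1/20.
So P(the cheque in envelope 3 | the presenter opened envelope 1, envelope 2, and envelope 5) = (1/60) / (1/20) = 1/3.

1/3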